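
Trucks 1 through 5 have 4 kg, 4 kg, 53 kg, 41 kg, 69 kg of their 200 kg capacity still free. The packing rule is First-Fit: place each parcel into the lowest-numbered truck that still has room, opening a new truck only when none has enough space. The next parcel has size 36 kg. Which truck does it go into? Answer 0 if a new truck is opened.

3

Trucks with room: truck 3 (53 kg), truck 4 (41 kg), truck 5 (69 kg).
The first with room is truck 3.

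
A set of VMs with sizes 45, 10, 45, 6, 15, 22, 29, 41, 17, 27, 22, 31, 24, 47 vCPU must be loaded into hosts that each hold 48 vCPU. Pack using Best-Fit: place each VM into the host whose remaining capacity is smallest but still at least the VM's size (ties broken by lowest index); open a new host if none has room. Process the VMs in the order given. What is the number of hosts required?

Put 45 vCPU in host 1; 3 vCPU remain.
Put 10 vCPU in host 2; 38 vCPU remain.
Put 45 vCPU in host 3; 3 vCPU remain.
Put 6 vCPU in host 2; 32 vCPU remain.
Put 15 vCPU in host 2; 17 vCPU remain.
Put 22 vCPU in host 4; 26 vCPU remain.
Put 29 vCPU in host 5; 19 vCPU remain.
Put 41 vCPU in host 6; 7 vCPU remain.
Put 17 vCPU in host 2; 0 vCPU remain.
Put 27 vCPU in host 7; 21 vCPU remain.
Put 22 vCPU in host 4; 4 vCPU remain.
Put 31 vCPU in host 8; 17 vCPU remain.
Put 24 vCPU in host 9; 24 vCPU remain.
Put 47 vCPU in host 10; 1 vCPU remain.

10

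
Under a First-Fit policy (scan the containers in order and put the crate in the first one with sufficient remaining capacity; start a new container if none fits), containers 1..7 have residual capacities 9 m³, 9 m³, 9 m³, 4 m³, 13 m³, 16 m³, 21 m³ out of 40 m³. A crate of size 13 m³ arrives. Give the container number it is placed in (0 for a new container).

Containers with room: container 5 (13 m³), container 6 (16 m³), container 7 (21 m³).
The first with room is container 5.

5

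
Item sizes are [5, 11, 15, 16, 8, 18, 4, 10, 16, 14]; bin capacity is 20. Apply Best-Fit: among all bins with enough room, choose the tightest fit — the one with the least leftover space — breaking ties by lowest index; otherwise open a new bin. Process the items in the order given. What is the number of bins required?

bin 1: place 5, 15 left
bin 1: place 11, 4 left
bin 2: place 15, 5 left
bin 3: place 16, 4 left
bin 4: place 8, 12 left
bin 5: place 18, 2 left
bin 1: place 4, 0 left
bin 4: place 10, 2 left
bin 6: place 16, 4 left
bin 7: place 14, 6 left
Final bins: [5,11,4] [15] [16] [8,10] [18] [16] [14].

7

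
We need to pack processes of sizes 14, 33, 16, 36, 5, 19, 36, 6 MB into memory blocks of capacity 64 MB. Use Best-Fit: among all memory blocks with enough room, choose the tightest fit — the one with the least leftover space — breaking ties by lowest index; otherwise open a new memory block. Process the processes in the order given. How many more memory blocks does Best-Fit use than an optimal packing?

0

Best-Fit: [14,33,16] [36,5,19] [36,6] → 3 memory blocks.
Total size 165 MB; any packing needs at least ⌈165/64⌉ = 3 memory blocks.
So 3 is already optimal.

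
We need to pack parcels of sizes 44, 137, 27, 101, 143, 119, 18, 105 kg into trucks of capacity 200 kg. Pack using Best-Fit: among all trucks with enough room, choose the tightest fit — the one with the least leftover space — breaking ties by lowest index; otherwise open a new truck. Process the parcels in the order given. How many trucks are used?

5 trucks

Put 44 kg in truck 1; 156 kg remain.
Put 137 kg in truck 1; 19 kg remain.
Put 27 kg in truck 2; 173 kg remain.
Put 101 kg in truck 2; 72 kg remain.
Put 143 kg in truck 3; 57 kg remain.
Put 119 kg in truck 4; 81 kg remain.
Put 18 kg in truck 1; 1 kg remain.
Put 105 kg in truck 5; 95 kg remain.
Final trucks: [44,137,18] [27,101] [143] [119] [105].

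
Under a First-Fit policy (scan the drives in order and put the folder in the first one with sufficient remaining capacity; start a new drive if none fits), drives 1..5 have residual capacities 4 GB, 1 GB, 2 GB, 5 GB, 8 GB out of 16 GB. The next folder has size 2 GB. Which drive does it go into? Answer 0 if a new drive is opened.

Drives with room: drive 1 (4 GB), drive 3 (2 GB), drive 4 (5 GB), drive 5 (8 GB).
The first with room is drive 1.

1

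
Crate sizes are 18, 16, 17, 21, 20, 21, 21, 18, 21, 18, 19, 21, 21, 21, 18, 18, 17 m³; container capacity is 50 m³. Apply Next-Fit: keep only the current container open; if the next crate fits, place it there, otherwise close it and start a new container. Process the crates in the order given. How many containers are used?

Put 18 m³ in container 1; 32 m³ remain.
Put 16 m³ in container 1; 16 m³ remain.
Put 17 m³ in container 2; 33 m³ remain.
Put 21 m³ in container 2; 12 m³ remain.
Put 20 m³ in container 3; 30 m³ remain.
Put 21 m³ in container 3; 9 m³ remain.
Put 21 m³ in container 4; 29 m³ remain.
Put 18 m³ in container 4; 11 m³ remain.
Put 21 m³ in container 5; 29 m³ remain.
Put 18 m³ in container 5; 11 m³ remain.
Put 19 m³ in container 6; 31 m³ remain.
Put 21 m³ in container 6; 10 m³ remain.
Put 21 m³ in container 7; 29 m³ remain.
Put 21 m³ in container 7; 8 m³ remain.
Put 18 m³ in container 8; 32 m³ remain.
Put 18 m³ in container 8; 14 m³ remain.
Put 17 m³ in container 9; 33 m³ remain.

9 containers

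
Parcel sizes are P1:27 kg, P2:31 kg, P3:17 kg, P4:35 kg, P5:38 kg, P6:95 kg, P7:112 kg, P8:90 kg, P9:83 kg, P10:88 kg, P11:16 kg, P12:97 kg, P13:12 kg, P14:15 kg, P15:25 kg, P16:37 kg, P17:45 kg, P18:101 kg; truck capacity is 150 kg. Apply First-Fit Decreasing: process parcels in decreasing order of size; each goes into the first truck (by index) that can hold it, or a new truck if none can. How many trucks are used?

7

Sorted descending: 112, 101, 97, 95, 90, 88, 83, 45, 38, 37, 35, 31, 27, 25, 17, 16, 15, 12.
truck 1: place 112 kg, 38 kg left
truck 2: place 101 kg, 49 kg left
truck 3: place 97 kg, 53 kg left
truck 4: place 95 kg, 55 kg left
truck 5: place 90 kg, 60 kg left
truck 6: place 88 kg, 62 kg left
truck 7: place 83 kg, 67 kg left
truck 2: place 45 kg, 4 kg left
truck 1: place 38 kg, 0 kg left
truck 3: place 37 kg, 16 kg left
truck 4: place 35 kg, 20 kg left
truck 5: place 31 kg, 29 kg left
truck 5: place 27 kg, 2 kg left
truck 6: place 25 kg, 37 kg left
truck 4: place 17 kg, 3 kg left
truck 3: place 16 kg, 0 kg left
truck 6: place 15 kg, 22 kg left
truck 6: place 12 kg, 10 kg left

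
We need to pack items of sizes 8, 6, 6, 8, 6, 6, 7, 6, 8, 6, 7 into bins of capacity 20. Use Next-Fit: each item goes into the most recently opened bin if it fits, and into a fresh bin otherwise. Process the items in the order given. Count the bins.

5 bins

8 → bin 1 (remaining 12)
6 → bin 1 (remaining 6)
6 → bin 1 (remaining 0)
8 → bin 2 (remaining 12)
6 → bin 2 (remaining 6)
6 → bin 2 (remaining 0)
7 → bin 3 (remaining 13)
6 → bin 3 (remaining 7)
8 → bin 4 (remaining 12)
6 → bin 4 (remaining 6)
7 → bin 5 (remaining 13)
Final bins: [8,6,6] [8,6,6] [7,6] [8,6] [7].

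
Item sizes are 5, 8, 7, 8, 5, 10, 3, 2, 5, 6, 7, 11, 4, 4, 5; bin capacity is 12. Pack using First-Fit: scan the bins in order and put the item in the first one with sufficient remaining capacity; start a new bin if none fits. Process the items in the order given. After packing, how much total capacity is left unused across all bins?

5 → bin 1 (remaining 7)
8 → bin 2 (remaining 4)
7 → bin 1 (remaining 0)
8 → bin 3 (remaining 4)
5 → bin 4 (remaining 7)
10 → bin 5 (remaining 2)
3 → bin 2 (remaining 1)
2 → bin 3 (remaining 2)
5 → bin 4 (remaining 2)
6 → bin 6 (remaining 6)
7 → bin 7 (remaining 5)
11 → bin 8 (remaining 1)
4 → bin 6 (remaining 2)
4 → bin 7 (remaining 1)
5 → bin 9 (remaining 7)
9 bins × 12 = 108; used 90; unused 18.

18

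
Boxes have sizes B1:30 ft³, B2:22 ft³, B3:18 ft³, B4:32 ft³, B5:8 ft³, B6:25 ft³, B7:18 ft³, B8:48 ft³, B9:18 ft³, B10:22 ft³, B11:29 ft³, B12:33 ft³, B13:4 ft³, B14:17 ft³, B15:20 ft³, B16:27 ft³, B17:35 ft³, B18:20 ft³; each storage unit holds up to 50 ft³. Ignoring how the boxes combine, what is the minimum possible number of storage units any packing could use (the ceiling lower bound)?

Total size = 30 + 22 + 18 + 32 + 8 + 25 + 18 + 48 + 18 + 22 + 29 + 33 + 4 + 17 + 20 + 27 + 35 + 20 = 426 ft³.
⌈426 / 50⌉ = 9.

9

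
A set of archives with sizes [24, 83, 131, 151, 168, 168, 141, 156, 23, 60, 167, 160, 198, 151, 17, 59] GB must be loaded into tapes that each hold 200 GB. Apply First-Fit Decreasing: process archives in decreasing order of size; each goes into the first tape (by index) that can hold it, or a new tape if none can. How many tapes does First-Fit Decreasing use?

Sorted descending: 198, 168, 168, 167, 160, 156, 151, 151, 141, 131, 83, 60, 59, 24, 23, 17.
tape 1: place 198 GB, 2 GB left
tape 2: place 168 GB, 32 GB left
tape 3: place 168 GB, 32 GB left
tape 4: place 167 GB, 33 GB left
tape 5: place 160 GB, 40 GB left
tape 6: place 156 GB, 44 GB left
tape 7: place 151 GB, 49 GB left
tape 8: place 151 GB, 49 GB left
tape 9: place 141 GB, 59 GB left
tape 10: place 131 GB, 69 GB left
tape 11: place 83 GB, 117 GB left
tape 10: place 60 GB, 9 GB left
tape 9: place 59 GB, 0 GB left
tape 2: place 24 GB, 8 GB left
tape 3: place 23 GB, 9 GB left
tape 4: place 17 GB, 16 GB left
Final tapes: [198] [168,24] [168,23] [167,17] [160] [156] [151] [151] [141,59] [131,60] [83].

11 tapes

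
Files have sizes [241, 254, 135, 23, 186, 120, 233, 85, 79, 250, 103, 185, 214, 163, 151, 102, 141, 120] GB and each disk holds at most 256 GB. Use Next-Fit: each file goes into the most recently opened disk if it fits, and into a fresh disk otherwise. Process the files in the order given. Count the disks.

15 disks

241 GB → disk 1 (remaining 15 GB)
254 GB → disk 2 (remaining 2 GB)
135 GB → disk 3 (remaining 121 GB)
23 GB → disk 3 (remaining 98 GB)
186 GB → disk 4 (remaining 70 GB)
120 GB → disk 5 (remaining 136 GB)
233 GB → disk 6 (remaining 23 GB)
85 GB → disk 7 (remaining 171 GB)
79 GB → disk 7 (remaining 92 GB)
250 GB → disk 8 (remaining 6 GB)
103 GB → disk 9 (remaining 153 GB)
185 GB → disk 10 (remaining 71 GB)
214 GB → disk 11 (remaining 42 GB)
163 GB → disk 12 (remaining 93 GB)
151 GB → disk 13 (remaining 105 GB)
102 GB → disk 13 (remaining 3 GB)
141 GB → disk 14 (remaining 115 GB)
120 GB → disk 15 (remaining 136 GB)
Final disks: [241] [254] [135,23] [186] [120] [233] [85,79] [250] [103] [185] [214] [163] [151,102] [141] [120].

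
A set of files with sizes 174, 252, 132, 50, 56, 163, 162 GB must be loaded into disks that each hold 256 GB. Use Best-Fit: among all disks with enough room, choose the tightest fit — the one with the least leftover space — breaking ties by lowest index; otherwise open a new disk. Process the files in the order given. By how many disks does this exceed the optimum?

0

Best-Fit: [174,50] [252] [132,56] [163] [162] → 5 disks.
5 files exceed 128 GB (half the capacity), and no two of those can share a disk, so at least 5 disks are needed.
So 5 is already optimal.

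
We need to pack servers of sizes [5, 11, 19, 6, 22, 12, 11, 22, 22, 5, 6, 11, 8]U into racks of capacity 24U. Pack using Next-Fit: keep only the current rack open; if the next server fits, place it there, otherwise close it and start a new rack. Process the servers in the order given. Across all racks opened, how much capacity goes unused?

5U → rack 1 (remaining 19U)
11U → rack 1 (remaining 8U)
19U → rack 2 (remaining 5U)
6U → rack 3 (remaining 18U)
22U → rack 4 (remaining 2U)
12U → rack 5 (remaining 12U)
11U → rack 5 (remaining 1U)
22U → rack 6 (remaining 2U)
22U → rack 7 (remaining 2U)
5U → rack 8 (remaining 19U)
6U → rack 8 (remaining 13U)
11U → rack 8 (remaining 2U)
8U → rack 9 (remaining 16U)
9 racks × 24U = 216U; used 160U; unused 56U.

56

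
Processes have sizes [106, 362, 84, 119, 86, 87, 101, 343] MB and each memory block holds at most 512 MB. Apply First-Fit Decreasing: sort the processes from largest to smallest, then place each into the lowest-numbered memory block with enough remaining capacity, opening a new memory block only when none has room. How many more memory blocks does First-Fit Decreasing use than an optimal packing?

First-Fit Decreasing: [362,119] [343,106] [101,87,86,84] → 3 memory blocks.
Total size 1288 MB; any packing needs at least ⌈1288/512⌉ = 3 memory blocks.
So 3 is already optimal.

0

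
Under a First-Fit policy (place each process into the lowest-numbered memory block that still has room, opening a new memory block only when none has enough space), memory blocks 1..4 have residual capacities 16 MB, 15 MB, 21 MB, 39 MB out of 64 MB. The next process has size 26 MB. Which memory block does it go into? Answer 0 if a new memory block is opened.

4

Memory blocks with room: memory block 4 (39 MB).
The first with room is memory block 4.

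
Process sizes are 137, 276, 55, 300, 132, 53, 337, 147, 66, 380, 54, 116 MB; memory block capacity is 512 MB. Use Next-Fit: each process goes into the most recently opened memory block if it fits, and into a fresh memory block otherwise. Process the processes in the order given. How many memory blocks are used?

memory block 1: place 137 MB, 375 MB left
memory block 1: place 276 MB, 99 MB left
memory block 1: place 55 MB, 44 MB left
memory block 2: place 300 MB, 212 MB left
memory block 2: place 132 MB, 80 MB left
memory block 2: place 53 MB, 27 MB left
memory block 3: place 337 MB, 175 MB left
memory block 3: place 147 MB, 28 MB left
memory block 4: place 66 MB, 446 MB left
memory block 4: place 380 MB, 66 MB left
memory block 4: place 54 MB, 12 MB left
memory block 5: place 116 MB, 396 MB left
Final memory blocks: [137,276,55] [300,132,53] [337,147] [66,380,54] [116].

5 memory blocks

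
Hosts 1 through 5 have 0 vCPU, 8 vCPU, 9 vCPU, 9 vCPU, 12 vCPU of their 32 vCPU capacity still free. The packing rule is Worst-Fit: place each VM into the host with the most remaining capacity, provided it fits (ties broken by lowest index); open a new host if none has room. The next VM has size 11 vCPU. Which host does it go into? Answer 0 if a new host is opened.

5

Hosts with room: host 5 (12 vCPU).
Most room is host 5 with 12 vCPU free.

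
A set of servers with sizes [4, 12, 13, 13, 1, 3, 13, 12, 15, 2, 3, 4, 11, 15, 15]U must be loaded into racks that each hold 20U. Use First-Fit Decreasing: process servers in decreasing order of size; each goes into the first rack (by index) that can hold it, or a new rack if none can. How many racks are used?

Sorted descending: 15, 15, 15, 13, 13, 13, 12, 12, 11, 4, 4, 3, 3, 2, 1.
rack 1: place 15U, 5U left
rack 2: place 15U, 5U left
rack 3: place 15U, 5U left
rack 4: place 13U, 7U left
rack 5: place 13U, 7U left
rack 6: place 13U, 7U left
rack 7: place 12U, 8U left
rack 8: place 12U, 8U left
rack 9: place 11U, 9U left
rack 1: place 4U, 1U left
rack 2: place 4U, 1U left
rack 3: place 3U, 2U left
rack 4: place 3U, 4U left
rack 3: place 2U, 0U left
rack 1: place 1U, 0U left
Final racks: [15,4,1] [15,4] [15,3,2] [13,3] [13] [13] [12] [12] [11].

9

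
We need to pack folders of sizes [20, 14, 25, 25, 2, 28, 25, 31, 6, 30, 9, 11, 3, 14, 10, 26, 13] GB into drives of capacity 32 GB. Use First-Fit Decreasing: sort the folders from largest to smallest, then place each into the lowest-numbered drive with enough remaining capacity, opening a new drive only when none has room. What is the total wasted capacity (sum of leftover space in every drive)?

28

Sorted descending: 31, 30, 28, 26, 25, 25, 25, 20, 14, 14, 13, 11, 10, 9, 6, 3, 2.
drive 1: place 31 GB, 1 GB left
drive 2: place 30 GB, 2 GB left
drive 3: place 28 GB, 4 GB left
drive 4: place 26 GB, 6 GB left
drive 5: place 25 GB, 7 GB left
drive 6: place 25 GB, 7 GB left
drive 7: place 25 GB, 7 GB left
drive 8: place 20 GB, 12 GB left
drive 9: place 14 GB, 18 GB left
drive 9: place 14 GB, 4 GB left
drive 10: place 13 GB, 19 GB left
drive 8: place 11 GB, 1 GB left
drive 10: place 10 GB, 9 GB left
drive 10: place 9 GB, 0 GB left
drive 4: place 6 GB, 0 GB left
drive 3: place 3 GB, 1 GB left
drive 2: place 2 GB, 0 GB left
10 drives × 32 GB = 320 GB; used 292 GB; unused 28 GB.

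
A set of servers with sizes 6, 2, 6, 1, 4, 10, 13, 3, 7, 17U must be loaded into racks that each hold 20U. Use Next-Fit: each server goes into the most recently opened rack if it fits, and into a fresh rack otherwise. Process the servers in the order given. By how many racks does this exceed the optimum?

1

Next-Fit: [6,2,6,1,4] [10] [13,3] [7] [17] → 5 racks.
Total size 69U; any packing needs at least ⌈69/20⌉ = 4 racks.
An optimal packing achieves that bound: [17,3] [13,7] [10,6,4] [6,2,1] → 4 racks.
Excess: 5 − 4 = 1.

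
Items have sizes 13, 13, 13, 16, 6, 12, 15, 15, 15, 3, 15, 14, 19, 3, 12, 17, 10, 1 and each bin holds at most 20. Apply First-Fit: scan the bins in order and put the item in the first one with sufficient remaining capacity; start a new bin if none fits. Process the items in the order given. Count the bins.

13 → bin 1 (remaining 7)
13 → bin 2 (remaining 7)
13 → bin 3 (remaining 7)
16 → bin 4 (remaining 4)
6 → bin 1 (remaining 1)
12 → bin 5 (remaining 8)
15 → bin 6 (remaining 5)
15 → bin 7 (remaining 5)
15 → bin 8 (remaining 5)
3 → bin 2 (remaining 4)
15 → bin 9 (remaining 5)
14 → bin 10 (remaining 6)
19 → bin 11 (remaining 1)
3 → bin 2 (remaining 1)
12 → bin 12 (remaining 8)
17 → bin 13 (remaining 3)
10 → bin 14 (remaining 10)
1 → bin 1 (remaining 0)
Final bins: [13,6,1] [13,3,3] [13] [16] [12] [15] [15] [15] [15] [14] [19] [12] [17] [10].

14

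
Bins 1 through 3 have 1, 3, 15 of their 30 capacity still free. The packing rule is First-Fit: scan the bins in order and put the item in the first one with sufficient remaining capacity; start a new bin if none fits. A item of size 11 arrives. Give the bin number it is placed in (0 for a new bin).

3

Bins with room: bin 3 (15).
The first with room is bin 3.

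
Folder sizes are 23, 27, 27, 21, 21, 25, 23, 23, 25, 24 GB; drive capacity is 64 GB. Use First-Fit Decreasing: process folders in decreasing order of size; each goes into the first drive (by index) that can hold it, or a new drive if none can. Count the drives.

Sorted descending: 27, 27, 25, 25, 24, 23, 23, 23, 21, 21.
27 GB → drive 1 (remaining 37 GB)
27 GB → drive 1 (remaining 10 GB)
25 GB → drive 2 (remaining 39 GB)
25 GB → drive 2 (remaining 14 GB)
24 GB → drive 3 (remaining 40 GB)
23 GB → drive 3 (remaining 17 GB)
23 GB → drive 4 (remaining 41 GB)
23 GB → drive 4 (remaining 18 GB)
21 GB → drive 5 (remaining 43 GB)
21 GB → drive 5 (remaining 22 GB)
Final drives: [27,27] [25,25] [24,23] [23,23] [21,21].

5 drives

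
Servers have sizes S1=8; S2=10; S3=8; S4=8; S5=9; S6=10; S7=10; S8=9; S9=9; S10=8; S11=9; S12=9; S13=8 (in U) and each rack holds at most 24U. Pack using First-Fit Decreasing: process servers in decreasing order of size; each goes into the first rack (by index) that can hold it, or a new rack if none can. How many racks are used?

Sorted descending: 10, 10, 10, 9, 9, 9, 9, 9, 8, 8, 8, 8, 8.
10U → rack 1 (remaining 14U)
10U → rack 1 (remaining 4U)
10U → rack 2 (remaining 14U)
9U → rack 2 (remaining 5U)
9U → rack 3 (remaining 15U)
9U → rack 3 (remaining 6U)
9U → rack 4 (remaining 15U)
9U → rack 4 (remaining 6U)
8U → rack 5 (remaining 16U)
8U → rack 5 (remaining 8U)
8U → rack 5 (remaining 0U)
8U → rack 6 (remaining 16U)
8U → rack 6 (remaining 8U)

6 racks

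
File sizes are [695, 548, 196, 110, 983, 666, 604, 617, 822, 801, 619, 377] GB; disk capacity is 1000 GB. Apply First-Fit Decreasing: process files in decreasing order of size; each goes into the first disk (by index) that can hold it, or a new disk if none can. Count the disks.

9 disks

Sorted descending: 983, 822, 801, 695, 666, 619, 617, 604, 548, 377, 196, 110.
983 GB → disk 1 (remaining 17 GB)
822 GB → disk 2 (remaining 178 GB)
801 GB → disk 3 (remaining 199 GB)
695 GB → disk 4 (remaining 305 GB)
666 GB → disk 5 (remaining 334 GB)
619 GB → disk 6 (remaining 381 GB)
617 GB → disk 7 (remaining 383 GB)
604 GB → disk 8 (remaining 396 GB)
548 GB → disk 9 (remaining 452 GB)
377 GB → disk 6 (remaining 4 GB)
196 GB → disk 3 (remaining 3 GB)
110 GB → disk 2 (remaining 68 GB)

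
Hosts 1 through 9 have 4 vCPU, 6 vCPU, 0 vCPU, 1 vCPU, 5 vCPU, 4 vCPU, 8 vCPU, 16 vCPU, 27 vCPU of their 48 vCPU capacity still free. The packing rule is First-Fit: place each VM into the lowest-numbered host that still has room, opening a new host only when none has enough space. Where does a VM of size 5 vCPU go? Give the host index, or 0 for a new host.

2

Hosts with room: host 2 (6 vCPU), host 5 (5 vCPU), host 7 (8 vCPU), host 8 (16 vCPU), host 9 (27 vCPU).
The first with room is host 2.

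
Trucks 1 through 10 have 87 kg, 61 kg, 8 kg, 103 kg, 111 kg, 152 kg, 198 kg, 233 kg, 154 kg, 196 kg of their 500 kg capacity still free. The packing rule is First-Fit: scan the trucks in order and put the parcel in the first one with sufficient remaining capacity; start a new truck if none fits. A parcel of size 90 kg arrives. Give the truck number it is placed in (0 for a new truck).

Trucks with room: truck 4 (103 kg), truck 5 (111 kg), truck 6 (152 kg), truck 7 (198 kg), truck 8 (233 kg), truck 9 (154 kg), truck 10 (196 kg).
The first with room is truck 4.

4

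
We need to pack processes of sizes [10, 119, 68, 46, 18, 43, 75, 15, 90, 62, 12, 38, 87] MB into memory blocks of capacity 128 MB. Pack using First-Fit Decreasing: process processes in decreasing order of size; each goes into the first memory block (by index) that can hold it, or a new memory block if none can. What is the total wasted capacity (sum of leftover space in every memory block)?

Sorted descending: 119, 90, 87, 75, 68, 62, 46, 43, 38, 18, 15, 12, 10.
Put 119 MB in memory block 1; 9 MB remain.
Put 90 MB in memory block 2; 38 MB remain.
Put 87 MB in memory block 3; 41 MB remain.
Put 75 MB in memory block 4; 53 MB remain.
Put 68 MB in memory block 5; 60 MB remain.
Put 62 MB in memory block 6; 66 MB remain.
Put 46 MB in memory block 4; 7 MB remain.
Put 43 MB in memory block 5; 17 MB remain.
Put 38 MB in memory block 2; 0 MB remain.
Put 18 MB in memory block 3; 23 MB remain.
Put 15 MB in memory block 3; 8 MB remain.
Put 12 MB in memory block 5; 5 MB remain.
Put 10 MB in memory block 6; 56 MB remain.
6 memory blocks × 128 MB = 768 MB; used 683 MB; unused 85 MB.

85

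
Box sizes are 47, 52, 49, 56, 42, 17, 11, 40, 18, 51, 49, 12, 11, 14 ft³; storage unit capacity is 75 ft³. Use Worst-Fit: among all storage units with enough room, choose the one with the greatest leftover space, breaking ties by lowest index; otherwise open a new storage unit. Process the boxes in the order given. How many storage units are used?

Put 47 ft³ in storage unit 1; 28 ft³ remain.
Put 52 ft³ in storage unit 2; 23 ft³ remain.
Put 49 ft³ in storage unit 3; 26 ft³ remain.
Put 56 ft³ in storage unit 4; 19 ft³ remain.
Put 42 ft³ in storage unit 5; 33 ft³ remain.
Put 17 ft³ in storage unit 5; 16 ft³ remain.
Put 11 ft³ in storage unit 1; 17 ft³ remain.
Put 40 ft³ in storage unit 6; 35 ft³ remain.
Put 18 ft³ in storage unit 6; 17 ft³ remain.
Put 51 ft³ in storage unit 7; 24 ft³ remain.
Put 49 ft³ in storage unit 8; 26 ft³ remain.
Put 12 ft³ in storage unit 3; 14 ft³ remain.
Put 11 ft³ in storage unit 8; 15 ft³ remain.
Put 14 ft³ in storage unit 7; 10 ft³ remain.
Final storage units: [47,11] [52] [49,12] [56] [42,17] [40,18] [51,14] [49,11].

8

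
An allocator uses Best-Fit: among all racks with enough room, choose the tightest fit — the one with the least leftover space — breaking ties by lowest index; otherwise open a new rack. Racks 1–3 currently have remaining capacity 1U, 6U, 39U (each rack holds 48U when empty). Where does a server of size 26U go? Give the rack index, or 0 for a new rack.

Racks with room: rack 3 (39U).
Tightest fit is rack 3 with 39U free.

3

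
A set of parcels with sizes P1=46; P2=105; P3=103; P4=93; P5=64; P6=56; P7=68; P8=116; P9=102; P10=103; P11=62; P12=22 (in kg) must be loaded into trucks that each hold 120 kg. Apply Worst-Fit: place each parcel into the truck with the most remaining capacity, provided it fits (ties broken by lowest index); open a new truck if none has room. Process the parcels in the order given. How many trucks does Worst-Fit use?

truck 1: place P1 (46 kg), 74 kg left
truck 2: place P2 (105 kg), 15 kg left
truck 3: place P3 (103 kg), 17 kg left
truck 4: place P4 (93 kg), 27 kg left
truck 1: place P5 (64 kg), 10 kg left
truck 5: place P6 (56 kg), 64 kg left
truck 6: place P7 (68 kg), 52 kg left
truck 7: place P8 (116 kg), 4 kg left
truck 8: place P9 (102 kg), 18 kg left
truck 9: place P10 (103 kg), 17 kg left
truck 5: place P11 (62 kg), 2 kg left
truck 6: place P12 (22 kg), 30 kg left

9 trucks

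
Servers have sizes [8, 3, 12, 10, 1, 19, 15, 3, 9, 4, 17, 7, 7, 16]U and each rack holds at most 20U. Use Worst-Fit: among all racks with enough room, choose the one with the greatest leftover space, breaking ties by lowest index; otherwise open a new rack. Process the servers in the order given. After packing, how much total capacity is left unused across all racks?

29

8U → rack 1 (remaining 12U)
3U → rack 1 (remaining 9U)
12U → rack 2 (remaining 8U)
10U → rack 3 (remaining 10U)
1U → rack 3 (remaining 9U)
19U → rack 4 (remaining 1U)
15U → rack 5 (remaining 5U)
3U → rack 1 (remaining 6U)
9U → rack 3 (remaining 0U)
4U → rack 2 (remaining 4U)
17U → rack 6 (remaining 3U)
7U → rack 7 (remaining 13U)
7U → rack 7 (remaining 6U)
16U → rack 8 (remaining 4U)
8 racks × 20U = 160U; used 131U; unused 29U.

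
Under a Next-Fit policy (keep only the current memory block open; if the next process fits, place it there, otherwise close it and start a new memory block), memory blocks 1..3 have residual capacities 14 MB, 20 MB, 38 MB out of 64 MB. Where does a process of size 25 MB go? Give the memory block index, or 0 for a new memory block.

3

Next-Fit only looks at memory block 3, which has 38 MB free.
25 MB fits there.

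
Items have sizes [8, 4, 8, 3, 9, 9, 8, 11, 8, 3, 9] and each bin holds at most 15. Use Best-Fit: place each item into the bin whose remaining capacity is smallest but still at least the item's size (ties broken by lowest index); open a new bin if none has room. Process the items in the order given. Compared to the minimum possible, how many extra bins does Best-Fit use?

Best-Fit: [8,4,3] [8] [9] [9] [8] [11,3] [8] [9] → 8 bins.
8 items exceed 7.5 (half the capacity), and no two of those can share a bin, so at least 8 bins are needed.
So 8 is already optimal.

0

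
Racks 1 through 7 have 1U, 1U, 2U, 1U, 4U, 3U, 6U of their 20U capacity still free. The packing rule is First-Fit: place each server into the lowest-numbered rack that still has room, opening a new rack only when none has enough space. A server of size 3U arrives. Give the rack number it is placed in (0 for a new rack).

Racks with room: rack 5 (4U), rack 6 (3U), rack 7 (6U).
The first with room is rack 5.

5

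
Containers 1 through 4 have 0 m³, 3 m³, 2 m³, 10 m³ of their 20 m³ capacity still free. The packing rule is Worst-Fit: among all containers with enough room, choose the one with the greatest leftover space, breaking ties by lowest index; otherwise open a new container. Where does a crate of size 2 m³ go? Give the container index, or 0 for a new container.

Containers with room: container 2 (3 m³), container 3 (2 m³), container 4 (10 m³).
Most room is container 4 with 10 m³ free.

4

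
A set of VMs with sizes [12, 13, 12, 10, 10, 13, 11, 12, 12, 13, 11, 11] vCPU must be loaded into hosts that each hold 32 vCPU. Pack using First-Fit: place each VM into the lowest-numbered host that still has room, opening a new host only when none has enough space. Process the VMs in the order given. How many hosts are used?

6 hosts

Put 12 vCPU in host 1; 20 vCPU remain.
Put 13 vCPU in host 1; 7 vCPU remain.
Put 12 vCPU in host 2; 20 vCPU remain.
Put 10 vCPU in host 2; 10 vCPU remain.
Put 10 vCPU in host 2; 0 vCPU remain.
Put 13 vCPU in host 3; 19 vCPU remain.
Put 11 vCPU in host 3; 8 vCPU remain.
Put 12 vCPU in host 4; 20 vCPU remain.
Put 12 vCPU in host 4; 8 vCPU remain.
Put 13 vCPU in host 5; 19 vCPU remain.
Put 11 vCPU in host 5; 8 vCPU remain.
Put 11 vCPU in host 6; 21 vCPU remain.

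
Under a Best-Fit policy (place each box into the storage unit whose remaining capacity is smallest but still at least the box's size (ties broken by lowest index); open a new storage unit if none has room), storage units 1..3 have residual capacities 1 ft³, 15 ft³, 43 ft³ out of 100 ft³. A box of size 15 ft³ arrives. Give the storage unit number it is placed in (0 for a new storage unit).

2

Storage units with room: storage unit 2 (15 ft³), storage unit 3 (43 ft³).
Tightest fit is storage unit 2 with 15 ft³ free.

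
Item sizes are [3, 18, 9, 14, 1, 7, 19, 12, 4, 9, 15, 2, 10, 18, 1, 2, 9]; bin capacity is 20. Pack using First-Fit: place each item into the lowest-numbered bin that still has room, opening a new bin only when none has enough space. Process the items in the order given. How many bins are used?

Put 3 in bin 1; 17 remain.
Put 18 in bin 2; 2 remain.
Put 9 in bin 1; 8 remain.
Put 14 in bin 3; 6 remain.
Put 1 in bin 1; 7 remain.
Put 7 in bin 1; 0 remain.
Put 19 in bin 4; 1 remain.
Put 12 in bin 5; 8 remain.
Put 4 in bin 3; 2 remain.
Put 9 in bin 6; 11 remain.
Put 15 in bin 7; 5 remain.
Put 2 in bin 2; 0 remain.
Put 10 in bin 6; 1 remain.
Put 18 in bin 8; 2 remain.
Put 1 in bin 3; 1 remain.
Put 2 in bin 5; 6 remain.
Put 9 in bin 9; 11 remain.
Final bins: [3,9,1,7] [18,2] [14,4,1] [19] [12,2] [9,10] [15] [18] [9].

9 bins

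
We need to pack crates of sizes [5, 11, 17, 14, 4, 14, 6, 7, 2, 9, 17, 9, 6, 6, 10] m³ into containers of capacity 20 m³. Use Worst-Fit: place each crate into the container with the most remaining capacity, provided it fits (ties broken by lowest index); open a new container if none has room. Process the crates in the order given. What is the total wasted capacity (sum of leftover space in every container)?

23

container 1: place 5 m³, 15 m³ left
container 1: place 11 m³, 4 m³ left
container 2: place 17 m³, 3 m³ left
container 3: place 14 m³, 6 m³ left
container 3: place 4 m³, 2 m³ left
container 4: place 14 m³, 6 m³ left
container 4: place 6 m³, 0 m³ left
container 5: place 7 m³, 13 m³ left
container 5: place 2 m³, 11 m³ left
container 5: place 9 m³, 2 m³ left
container 6: place 17 m³, 3 m³ left
container 7: place 9 m³, 11 m³ left
container 7: place 6 m³, 5 m³ left
container 8: place 6 m³, 14 m³ left
container 8: place 10 m³, 4 m³ left
8 containers × 20 m³ = 160 m³; used 137 m³; unused 23 m³.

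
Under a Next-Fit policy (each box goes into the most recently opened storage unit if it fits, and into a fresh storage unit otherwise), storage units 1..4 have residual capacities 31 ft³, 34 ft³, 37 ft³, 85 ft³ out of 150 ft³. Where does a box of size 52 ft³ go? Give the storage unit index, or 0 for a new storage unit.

Next-Fit only looks at storage unit 4, which has 85 ft³ free.
52 ft³ fits there.

4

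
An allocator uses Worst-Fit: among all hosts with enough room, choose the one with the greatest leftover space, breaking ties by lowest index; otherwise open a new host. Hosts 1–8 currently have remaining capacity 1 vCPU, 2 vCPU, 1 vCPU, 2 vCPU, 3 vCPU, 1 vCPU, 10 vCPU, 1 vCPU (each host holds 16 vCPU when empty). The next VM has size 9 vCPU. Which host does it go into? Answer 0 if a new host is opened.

7

Hosts with room: host 7 (10 vCPU).
Most room is host 7 with 10 vCPU free.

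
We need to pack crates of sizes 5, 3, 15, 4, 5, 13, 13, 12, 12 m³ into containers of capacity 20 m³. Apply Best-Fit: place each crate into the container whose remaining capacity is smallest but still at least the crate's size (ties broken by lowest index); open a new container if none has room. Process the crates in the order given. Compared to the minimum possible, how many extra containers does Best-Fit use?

Best-Fit: [5,3,5] [15,4] [13] [13] [12] [12] → 6 containers.
Total size 82 m³; any packing needs at least ⌈82/20⌉ = 5 containers.
An optimal packing achieves that bound: [15,5] [13,5] [13,4,3] [12] [12] → 5 containers.
Excess: 6 − 5 = 1.

1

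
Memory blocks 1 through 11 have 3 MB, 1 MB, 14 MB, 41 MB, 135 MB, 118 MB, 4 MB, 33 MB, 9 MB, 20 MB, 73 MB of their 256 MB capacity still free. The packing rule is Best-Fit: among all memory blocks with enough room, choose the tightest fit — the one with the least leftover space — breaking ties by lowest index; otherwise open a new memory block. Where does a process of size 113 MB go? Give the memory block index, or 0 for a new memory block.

Memory blocks with room: memory block 5 (135 MB), memory block 6 (118 MB).
Tightest fit is memory block 6 with 118 MB free.

6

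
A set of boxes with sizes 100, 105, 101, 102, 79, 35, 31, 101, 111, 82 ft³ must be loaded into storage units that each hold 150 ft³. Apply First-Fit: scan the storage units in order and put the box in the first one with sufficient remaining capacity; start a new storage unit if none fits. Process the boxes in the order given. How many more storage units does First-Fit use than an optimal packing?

0

First-Fit: [100,35] [105,31] [101] [102] [79] [101] [111] [82] → 8 storage units.
8 boxes exceed 75 ft³ (half the capacity), and no two of those can share a storage unit, so at least 8 storage units are needed.
So 8 is already optimal.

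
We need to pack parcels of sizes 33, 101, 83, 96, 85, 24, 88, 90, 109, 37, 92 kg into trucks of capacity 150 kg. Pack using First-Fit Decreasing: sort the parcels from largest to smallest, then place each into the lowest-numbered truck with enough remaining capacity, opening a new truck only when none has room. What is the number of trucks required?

8

Sorted descending: 109, 101, 96, 92, 90, 88, 85, 83, 37, 33, 24.
truck 1: place 109 kg, 41 kg left
truck 2: place 101 kg, 49 kg left
truck 3: place 96 kg, 54 kg left
truck 4: place 92 kg, 58 kg left
truck 5: place 90 kg, 60 kg left
truck 6: place 88 kg, 62 kg left
truck 7: place 85 kg, 65 kg left
truck 8: place 83 kg, 67 kg left
truck 1: place 37 kg, 4 kg left
truck 2: place 33 kg, 16 kg left
truck 3: place 24 kg, 30 kg left
Final trucks: [109,37] [101,33] [96,24] [92] [90] [88] [85] [83].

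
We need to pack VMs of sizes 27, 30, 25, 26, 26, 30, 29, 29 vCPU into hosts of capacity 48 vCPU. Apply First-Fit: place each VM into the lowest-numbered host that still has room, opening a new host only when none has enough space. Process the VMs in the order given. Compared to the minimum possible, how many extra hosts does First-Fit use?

0

First-Fit: [27] [30] [25] [26] [26] [30] [29] [29] → 8 hosts.
8 VMs exceed 24 vCPU (half the capacity), and no two of those can share a host, so at least 8 hosts are needed.
So 8 is already optimal.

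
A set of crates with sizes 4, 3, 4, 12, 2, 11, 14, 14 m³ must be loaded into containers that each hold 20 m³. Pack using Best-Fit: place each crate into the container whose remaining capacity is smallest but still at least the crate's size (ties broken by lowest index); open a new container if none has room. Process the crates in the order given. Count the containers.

5 containers

4 m³ → container 1 (remaining 16 m³)
3 m³ → container 1 (remaining 13 m³)
4 m³ → container 1 (remaining 9 m³)
12 m³ → container 2 (remaining 8 m³)
2 m³ → container 2 (remaining 6 m³)
11 m³ → container 3 (remaining 9 m³)
14 m³ → container 4 (remaining 6 m³)
14 m³ → container 5 (remaining 6 m³)
Final containers: [4,3,4] [12,2] [11] [14] [14].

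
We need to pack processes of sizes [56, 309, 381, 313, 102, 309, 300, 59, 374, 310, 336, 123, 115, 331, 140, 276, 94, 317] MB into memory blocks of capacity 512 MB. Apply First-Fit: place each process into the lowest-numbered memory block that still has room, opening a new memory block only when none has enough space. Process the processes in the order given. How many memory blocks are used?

Put 56 MB in memory block 1; 456 MB remain.
Put 309 MB in memory block 1; 147 MB remain.
Put 381 MB in memory block 2; 131 MB remain.
Put 313 MB in memory block 3; 199 MB remain.
Put 102 MB in memory block 1; 45 MB remain.
Put 309 MB in memory block 4; 203 MB remain.
Put 300 MB in memory block 5; 212 MB remain.
Put 59 MB in memory block 2; 72 MB remain.
Put 374 MB in memory block 6; 138 MB remain.
Put 310 MB in memory block 7; 202 MB remain.
Put 336 MB in memory block 8; 176 MB remain.
Put 123 MB in memory block 3; 76 MB remain.
Put 115 MB in memory block 4; 88 MB remain.
Put 331 MB in memory block 9; 181 MB remain.
Put 140 MB in memory block 5; 72 MB remain.
Put 276 MB in memory block 10; 236 MB remain.
Put 94 MB in memory block 6; 44 MB remain.
Put 317 MB in memory block 11; 195 MB remain.

11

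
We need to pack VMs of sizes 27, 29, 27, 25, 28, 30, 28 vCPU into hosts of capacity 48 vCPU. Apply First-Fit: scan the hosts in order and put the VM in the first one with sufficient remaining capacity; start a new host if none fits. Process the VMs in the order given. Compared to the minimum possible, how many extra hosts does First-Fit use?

0

First-Fit: [27] [29] [27] [25] [28] [30] [28] → 7 hosts.
7 VMs exceed 24 vCPU (half the capacity), and no two of those can share a host, so at least 7 hosts are needed.
So 7 is already optimal.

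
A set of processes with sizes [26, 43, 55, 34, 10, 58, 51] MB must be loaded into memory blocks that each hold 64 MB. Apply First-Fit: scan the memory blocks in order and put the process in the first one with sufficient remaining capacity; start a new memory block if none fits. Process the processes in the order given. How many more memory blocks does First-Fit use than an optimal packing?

First-Fit: [26,34] [43,10] [55] [58] [51] → 5 memory blocks.
Total size 277 MB; any packing needs at least ⌈277/64⌉ = 5 memory blocks.
So 5 is already optimal.

0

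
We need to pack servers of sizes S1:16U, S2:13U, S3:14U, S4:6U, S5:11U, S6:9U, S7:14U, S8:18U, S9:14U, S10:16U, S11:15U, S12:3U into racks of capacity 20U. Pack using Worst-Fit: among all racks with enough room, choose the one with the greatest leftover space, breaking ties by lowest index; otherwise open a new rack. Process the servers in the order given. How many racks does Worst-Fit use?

9

Put S1 (16U) in rack 1; 4U remain.
Put S2 (13U) in rack 2; 7U remain.
Put S3 (14U) in rack 3; 6U remain.
Put S4 (6U) in rack 2; 1U remain.
Put S5 (11U) in rack 4; 9U remain.
Put S6 (9U) in rack 4; 0U remain.
Put S7 (14U) in rack 5; 6U remain.
Put S8 (18U) in rack 6; 2U remain.
Put S9 (14U) in rack 7; 6U remain.
Put S10 (16U) in rack 8; 4U remain.
Put S11 (15U) in rack 9; 5U remain.
Put S12 (3U) in rack 3; 3U remain.
Final racks: [16] [13,6] [14,3] [11,9] [14] [18] [14] [16] [15].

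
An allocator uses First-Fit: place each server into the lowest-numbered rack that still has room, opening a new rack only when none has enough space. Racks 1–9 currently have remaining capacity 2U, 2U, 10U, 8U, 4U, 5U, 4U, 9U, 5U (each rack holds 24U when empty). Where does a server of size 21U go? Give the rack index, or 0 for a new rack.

No rack has ≥ 21U free, so a new rack is opened.

0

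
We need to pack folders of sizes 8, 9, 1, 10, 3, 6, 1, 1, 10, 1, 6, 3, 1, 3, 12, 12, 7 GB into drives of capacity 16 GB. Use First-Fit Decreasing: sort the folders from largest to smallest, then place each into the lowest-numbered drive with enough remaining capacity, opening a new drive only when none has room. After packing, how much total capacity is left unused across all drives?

Sorted descending: 12, 12, 10, 10, 9, 8, 7, 6, 6, 3, 3, 3, 1, 1, 1, 1, 1.
drive 1: place 12 GB, 4 GB left
drive 2: place 12 GB, 4 GB left
drive 3: place 10 GB, 6 GB left
drive 4: place 10 GB, 6 GB left
drive 5: place 9 GB, 7 GB left
drive 6: place 8 GB, 8 GB left
drive 5: place 7 GB, 0 GB left
drive 3: place 6 GB, 0 GB left
drive 4: place 6 GB, 0 GB left
drive 1: place 3 GB, 1 GB left
drive 2: place 3 GB, 1 GB left
drive 6: place 3 GB, 5 GB left
drive 1: place 1 GB, 0 GB left
drive 2: place 1 GB, 0 GB left
drive 6: place 1 GB, 4 GB left
drive 6: place 1 GB, 3 GB left
drive 6: place 1 GB, 2 GB left
6 drives × 16 GB = 96 GB; used 94 GB; unused 2 GB.

2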